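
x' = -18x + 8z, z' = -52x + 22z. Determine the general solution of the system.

x(t) = -K_1e^(2t)sin(4t) - K_1e^(2t)cos(4t) - K_2e^(2t)sin(4t) + K_2e^(2t)cos(4t), z(t) = -2K_1e^(2t)sin(4t) - 3K_1e^(2t)cos(4t) - 3K_2e^(2t)sin(4t) + 2K_2e^(2t)cos(4t)

Coefficient matrix A = [[-18, 8], [-52, 22]].
Characteristic polynomial det(A - λI) = λ^2 - 4λ + 20 = 0.
Eigenvalues λ = 2 ± 4i (complex conjugate pair).
For λ=2+4i: an eigenvector is (-1,-3) - i(-1,-2) = (-1 + i, -3 + 2i).
A real fundamental pair from Re and Im of e^((2+4i)t)v: X_1 = e^(2t)(cos(4t)·(-1,-3) + sin(4t)·(-1,-2)), X_2 = e^(2t)(sin(4t)·(-1,-3) - cos(4t)·(-1,-2)).
General solution: K_1X_1 + K_2X_2.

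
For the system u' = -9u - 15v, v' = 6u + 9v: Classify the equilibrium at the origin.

A = [[-9,-15],[6,9]]; det(A-λI) = λ^2 + 9.
λ = 0 ± 3i: zero real part.

center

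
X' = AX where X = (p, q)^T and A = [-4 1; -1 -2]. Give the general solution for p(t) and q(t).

p(t) = -c_1e^(-3t) - c_2te^(-3t) - c_2e^(-3t), q(t) = -c_1e^(-3t) - c_2te^(-3t) - 2c_2e^(-3t)

Coefficient matrix A = [[-4, 1], [-1, -2]].
Characteristic polynomial det(A - λI) = λ^2 + 6λ + 9 = 0.
Single eigenvalue λ = -3 with algebraic multiplicity 2.
Eigenvector v = (-1,-1); generalized eigenvector w with (A-λI)w=v is (-1,-2).
General solution: e^(-3t)[c_1·v + c_2·(t·v + w)].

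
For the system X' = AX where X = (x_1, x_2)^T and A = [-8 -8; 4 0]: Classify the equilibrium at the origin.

stable spiral

A = [[-8,-8],[4,0]]; det(A-λI) = λ^2 + 8λ + 32.
λ = -4 ± 4i: negative real part.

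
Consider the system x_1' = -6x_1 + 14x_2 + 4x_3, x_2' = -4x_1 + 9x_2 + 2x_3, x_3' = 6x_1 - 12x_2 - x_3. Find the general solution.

x_1(t) = 2c_1e^(t) + c_2e^(2t) - 2c_3e^(-t), x_2(t) = c_1e^(t) - c_3e^(-t), x_3(t) = 2c_2e^(2t) + c_3e^(-t)

Coefficient matrix A = [[-6, 14, 4], [-4, 9, 2], [6, -12, -1]].
det(A - λI) = 0 gives eigenvalues λ = 1, 2, -1.
For λ=1: eigenvector (2,1,0).
For λ=2: eigenvector (1,0,2).
For λ=-1: eigenvector (-2,-1,1).
General solution: c_1e^(t)(2,1,0) + c_2e^(2t)(1,0,2) + c_3e^(-t)(-2,-1,1).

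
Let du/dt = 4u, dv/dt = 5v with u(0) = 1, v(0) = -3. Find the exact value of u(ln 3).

81

A = [[4,0],[0,5]]; eigenvalues λ = 5, 4.
Eigenvectors: (0,-1) for λ=5, (1,0) for λ=4.
From the initial condition, c_1 = 3, c_2 = 1.
u(ln 3) = (3)(3^5)(0) + (1)(3^4)(1) = 81.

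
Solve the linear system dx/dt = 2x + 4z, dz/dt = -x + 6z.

x(t) = -2C_1e^(4t) - 2C_2te^(4t) + 3C_2e^(4t), z(t) = -C_1e^(4t) - C_2te^(4t) + C_2e^(4t)

Coefficient matrix A = [[2, 4], [-1, 6]].
Characteristic polynomial det(A - λI) = λ^2 - 8λ + 16 = 0.
Single eigenvalue λ = 4 with algebraic multiplicity 2.
Eigenvector v = (-2,-1); generalized eigenvector w with (A-λI)w=v is (3,1).
General solution: e^(4t)[C_1·v + C_2·(t·v + w)].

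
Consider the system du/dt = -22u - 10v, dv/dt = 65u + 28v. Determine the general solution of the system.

Coefficient matrix A = [[-22, -10], [65, 28]].
Characteristic polynomial det(A - λI) = λ^2 - 6λ + 34 = 0.
Eigenvalues λ = 3 ± 5i (complex conjugate pair).
For λ=3+5i: an eigenvector is (-1,3) - i(-1,2) = (-1 + i, 3 - 2i).
A real fundamental pair from Re and Im of e^((3+5i)t)v: X_1 = e^(3t)(cos(5t)·(-1,3) + sin(5t)·(-1,2)), X_2 = e^(3t)(sin(5t)·(-1,3) - cos(5t)·(-1,2)).
General solution: K_1X_1 + K_2X_2.

u(t) = -K_1e^(3t)sin(5t) - K_1e^(3t)cos(5t) - K_2e^(3t)sin(5t) + K_2e^(3t)cos(5t), v(t) = 2K_1e^(3t)sin(5t) + 3K_1e^(3t)cos(5t) + 3K_2e^(3t)sin(5t) - 2K_2e^(3t)cos(5t)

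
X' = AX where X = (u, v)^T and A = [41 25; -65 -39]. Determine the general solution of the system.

Coefficient matrix A = [[41, 25], [-65, -39]].
Characteristic polynomial det(A - λI) = λ^2 - 2λ + 26 = 0.
Eigenvalues λ = 1 ± 5i (complex conjugate pair).
For λ=1+5i: an eigenvector is (-2,3) - i(-1,2) = (-2 + i, 3 - 2i).
A real fundamental pair from Re and Im of e^((1+5i)t)v: X_1 = e^(t)(cos(5t)·(-2,3) + sin(5t)·(-1,2)), X_2 = e^(t)(sin(5t)·(-2,3) - cos(5t)·(-1,2)).
General solution: c_1X_1 + c_2X_2.

u(t) = -c_1e^(t)sin(5t) - 2c_1e^(t)cos(5t) - 2c_2e^(t)sin(5t) + c_2e^(t)cos(5t), v(t) = 2c_1e^(t)sin(5t) + 3c_1e^(t)cos(5t) + 3c_2e^(t)sin(5t) - 2c_2e^(t)cos(5t)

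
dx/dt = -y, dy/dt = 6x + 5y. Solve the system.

x(t) = c_1e^(3t) + c_2e^(2t), y(t) = -3c_1e^(3t) - 2c_2e^(2t)

Coefficient matrix A = [[0, -1], [6, 5]].
Characteristic polynomial det(A - λI) = λ^2 - 5λ + 6 = 0.
Eigenvalues λ = 3, 2.
For λ=3: (A-λI) row 1 is [-3, -1], so an eigenvector is (1, -3).
For λ=2: (A-λI) row 1 is [-2, -1], so an eigenvector is (1, -2).
General solution: c_1e^(3t)(1,-3) + c_2e^(2t)(1,-2).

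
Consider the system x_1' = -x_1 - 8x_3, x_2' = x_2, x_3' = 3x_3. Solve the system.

Coefficient matrix A = [[-1, 0, -8], [0, 1, 0], [0, 0, 3]].
det(A - λI) = 0 gives eigenvalues λ = 1, -1, 3.
For λ=1: eigenvector (0,1,0).
For λ=-1: eigenvector (1,0,0).
For λ=3: eigenvector (-2,0,1).
General solution: C_1e^(t)(0,1,0) + C_2e^(-t)(1,0,0) + C_3e^(3t)(-2,0,1).

x_1(t) = C_2e^(-t) - 2C_3e^(3t), x_2(t) = C_1e^(t), x_3(t) = C_3e^(3t)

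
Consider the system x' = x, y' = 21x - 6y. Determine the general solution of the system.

Coefficient matrix A = [[1, 0], [21, -6]].
Characteristic polynomial det(A - λI) = λ^2 + 5λ - 6 = 0.
Eigenvalues λ = -6, 1.
For λ=-6: (A-λI) row 1 is [7, 0], so an eigenvector is (0, 1).
For λ=1: (A-λI) row 2 is [21, -7], so an eigenvector is (1, 3).
General solution: K_1e^(-6t)(0,1) + K_2e^(t)(1,3).

x(t) = K_2e^(t), y(t) = K_1e^(-6t) + 3K_2e^(t)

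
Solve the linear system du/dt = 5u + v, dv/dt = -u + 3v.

Coefficient matrix A = [[5, 1], [-1, 3]].
Characteristic polynomial det(A - λI) = λ^2 - 8λ + 16 = 0.
Single eigenvalue λ = 4 with algebraic multiplicity 2.
Eigenvector v = (-1,1); generalized eigenvector w with (A-λI)w=v is (-1,0).
General solution: e^(4t)[C_1·v + C_2·(t·v + w)].

u(t) = -C_1e^(4t) - C_2te^(4t) - C_2e^(4t), v(t) = C_1e^(4t) + C_2te^(4t)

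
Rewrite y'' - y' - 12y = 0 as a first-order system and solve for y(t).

y(t) = c_1e^(-3t) + c_2e^(4t)

Let x_1 = y, x_2 = y'. Then x_1' = x_2 and x_2' = 12x_1 + x_2.
A = [[0,1],[12,1]]; det(A-λI) = λ^2 - λ - 12.
Eigenvalues λ = -3, 4 with eigenvectors (1,-3), (1,4).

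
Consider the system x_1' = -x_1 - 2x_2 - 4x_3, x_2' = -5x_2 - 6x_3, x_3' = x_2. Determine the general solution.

x_1(t) = K_1e^(-3t) + K_2e^(-t), x_2(t) = 3K_1e^(-3t) - 2K_3e^(-2t), x_3(t) = -K_1e^(-3t) + K_3e^(-2t)

Coefficient matrix A = [[-1, -2, -4], [0, -5, -6], [0, 1, 0]].
det(A - λI) = 0 gives eigenvalues λ = -3, -1, -2.
For λ=-3: eigenvector (1,3,-1).
For λ=-1: eigenvector (1,0,0).
For λ=-2: eigenvector (0,-2,1).
General solution: K_1e^(-3t)(1,3,-1) + K_2e^(-t)(1,0,0) + K_3e^(-2t)(0,-2,1).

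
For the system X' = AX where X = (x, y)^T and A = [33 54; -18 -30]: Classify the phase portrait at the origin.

A = [[33,54],[-18,-30]]; det(A-λI) = λ^2 - 3λ - 18.
λ = 6, -3: opposite signs.

saddle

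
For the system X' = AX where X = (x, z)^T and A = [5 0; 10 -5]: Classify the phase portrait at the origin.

A = [[5,0],[10,-5]]; det(A-λI) = λ^2 - 25.
λ = 5, -5: opposite signs.

saddle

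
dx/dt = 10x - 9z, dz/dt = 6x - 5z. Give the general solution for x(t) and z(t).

x(t) = -3c_1e^(4t) - c_2e^(t), z(t) = -2c_1e^(4t) - c_2e^(t)

Coefficient matrix A = [[10, -9], [6, -5]].
Characteristic polynomial det(A - λI) = λ^2 - 5λ + 4 = 0.
Eigenvalues λ = 4, 1.
For λ=4: (A-λI) row 1 is [6, -9], so an eigenvector is (-3, -2).
For λ=1: (A-λI) row 1 is [9, -9], so an eigenvector is (-1, -1).
General solution: c_1e^(4t)(-3,-2) + c_2e^(t)(-1,-1).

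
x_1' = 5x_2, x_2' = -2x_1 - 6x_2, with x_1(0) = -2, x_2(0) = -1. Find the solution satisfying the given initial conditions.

x_1(t) = -11e^(-3t)sin(t) - 2e^(-3t)cos(t), x_2(t) = 7e^(-3t)sin(t) - e^(-3t)cos(t)

Coefficient matrix A = [[0, 5], [-2, -6]].
Characteristic polynomial det(A - λI) = λ^2 + 6λ + 10 = 0.
Eigenvalues λ = -3 ± i (complex conjugate pair).
For λ=-3+i: an eigenvector is (1,-1) - i(-2,1) = (1 + 2i, -1 - i).
A real fundamental pair from Re and Im of e^((-3+i)t)v: X_1 = e^(-3t)(cos(t)·(1,-1) + sin(t)·(-2,1)), X_2 = e^(-3t)(sin(t)·(1,-1) - cos(t)·(-2,1)).
General solution: K_1X_1 + K_2X_2.
Applying x_1(0)=-2, x_2(0)=-1 gives K_1=4, K_2=-3.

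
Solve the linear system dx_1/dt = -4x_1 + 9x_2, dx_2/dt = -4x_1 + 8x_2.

x_1(t) = -3C_1e^(2t) - 3C_2te^(2t) - C_2e^(2t), x_2(t) = -2C_1e^(2t) - 2C_2te^(2t) - C_2e^(2t)

Coefficient matrix A = [[-4, 9], [-4, 8]].
Characteristic polynomial det(A - λI) = λ^2 - 4λ + 4 = 0.
Single eigenvalue λ = 2 with algebraic multiplicity 2.
Eigenvector v = (-3,-2); generalized eigenvector w with (A-λI)w=v is (-1,-1).
General solution: e^(2t)[C_1·v + C_2·(t·v + w)].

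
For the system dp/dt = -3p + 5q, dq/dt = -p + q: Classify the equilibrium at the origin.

stable spiral

A = [[-3,5],[-1,1]]; det(A-λI) = λ^2 + 2λ + 2.
λ = -1 ± i: negative real part.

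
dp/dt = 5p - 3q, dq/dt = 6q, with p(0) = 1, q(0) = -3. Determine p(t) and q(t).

Coefficient matrix A = [[5, -3], [0, 6]].
Characteristic polynomial det(A - λI) = λ^2 - 11λ + 30 = 0.
Eigenvalues λ = 5, 6.
For λ=5: (A-λI) row 1 is [0, -3], so an eigenvector is (1, 0).
For λ=6: (A-λI) row 1 is [-1, -3], so an eigenvector is (-3, 1).
General solution: c_1e^(5t)(1,0) + c_2e^(6t)(-3,1).
Applying p(0)=1, q(0)=-3 gives c_1=-8, c_2=-3.

p(t) = 9e^(6t) - 8e^(5t), q(t) = -3e^(6t)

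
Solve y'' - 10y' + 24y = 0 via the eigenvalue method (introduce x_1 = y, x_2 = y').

Let x_1 = y, x_2 = y'. Then x_1' = x_2 and x_2' = -24x_1 + 10x_2.
A = [[0,1],[-24,10]]; det(A-λI) = λ^2 - 10λ + 24.
Eigenvalues λ = 4, 6 with eigenvectors (1,4), (1,6).

y(t) = C_1e^(4t) + C_2e^(6t)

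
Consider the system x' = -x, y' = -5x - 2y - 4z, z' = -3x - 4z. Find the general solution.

x(t) = c_1e^(-t), y(t) = -c_1e^(-t) + 2c_2e^(-4t) + c_3e^(-2t), z(t) = -c_1e^(-t) + c_2e^(-4t)

Coefficient matrix A = [[-1, 0, 0], [-5, -2, -4], [-3, 0, -4]].
det(A - λI) = 0 gives eigenvalues λ = -1, -4, -2.
For λ=-1: eigenvector (1,-1,-1).
For λ=-4: eigenvector (0,2,1).
For λ=-2: eigenvector (0,1,0).
General solution: c_1e^(-t)(1,-1,-1) + c_2e^(-4t)(0,2,1) + c_3e^(-2t)(0,1,0).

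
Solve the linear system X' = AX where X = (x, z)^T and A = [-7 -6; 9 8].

x(t) = -c_1e^(-t) + 2c_2e^(2t), z(t) = c_1e^(-t) - 3c_2e^(2t)

Coefficient matrix A = [[-7, -6], [9, 8]].
Characteristic polynomial det(A - λI) = λ^2 - λ - 2 = 0.
Eigenvalues λ = -1, 2.
For λ=-1: (A-λI) row 1 is [-6, -6], so an eigenvector is (-1, 1).
For λ=2: (A-λI) row 1 is [-9, -6], so an eigenvector is (2, -3).
General solution: c_1e^(-t)(-1,1) + c_2e^(2t)(2,-3).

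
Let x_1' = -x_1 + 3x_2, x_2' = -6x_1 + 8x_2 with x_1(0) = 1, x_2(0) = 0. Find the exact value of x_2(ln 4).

-2016

A = [[-1,3],[-6,8]]; eigenvalues λ = 2, 5.
Eigenvectors: (1,1) for λ=2, (-1,-2) for λ=5.
From the initial condition, c_1 = 2, c_2 = 1.
x_2(ln 4) = (2)(4^2)(1) + (1)(4^5)(-2) = -2016.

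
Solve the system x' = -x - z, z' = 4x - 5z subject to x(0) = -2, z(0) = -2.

x(t) = -2te^(-3t) - 2e^(-3t), z(t) = -4te^(-3t) - 2e^(-3t)

Coefficient matrix A = [[-1, -1], [4, -5]].
Characteristic polynomial det(A - λI) = λ^2 + 6λ + 9 = 0.
Single eigenvalue λ = -3 with algebraic multiplicity 2.
Eigenvector v = (1,2); generalized eigenvector w with (A-λI)w=v is (0,-1).
General solution: e^(-3t)[C_1·v + C_2·(t·v + w)].
Applying x(0)=-2, z(0)=-2 gives C_1=-2, C_2=-2.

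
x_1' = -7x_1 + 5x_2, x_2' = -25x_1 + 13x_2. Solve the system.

Coefficient matrix A = [[-7, 5], [-25, 13]].
Characteristic polynomial det(A - λI) = λ^2 - 6λ + 34 = 0.
Eigenvalues λ = 3 ± 5i (complex conjugate pair).
For λ=3+5i: an eigenvector is (0,-1) - i(-1,-2) = (0 + i, -1 + 2i).
A real fundamental pair from Re and Im of e^((3+5i)t)v: X_1 = e^(3t)(cos(5t)·(0,-1) + sin(5t)·(-1,-2)), X_2 = e^(3t)(sin(5t)·(0,-1) - cos(5t)·(-1,-2)).
General solution: K_1X_1 + K_2X_2.

x_1(t) = -K_1e^(3t)sin(5t) + K_2e^(3t)cos(5t), x_2(t) = -2K_1e^(3t)sin(5t) - K_1e^(3t)cos(5t) - K_2e^(3t)sin(5t) + 2K_2e^(3t)cos(5t)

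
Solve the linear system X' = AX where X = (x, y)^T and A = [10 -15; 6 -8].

Coefficient matrix A = [[10, -15], [6, -8]].
Characteristic polynomial det(A - λI) = λ^2 - 2λ + 10 = 0.
Eigenvalues λ = 1 ± 3i (complex conjugate pair).
For λ=1+3i: an eigenvector is (1,1) - i(-2,-1) = (1 + 2i, 1 + i).
A real fundamental pair from Re and Im of e^((1+3i)t)v: X_1 = e^(t)(cos(3t)·(1,1) + sin(3t)·(-2,-1)), X_2 = e^(t)(sin(3t)·(1,1) - cos(3t)·(-2,-1)).
General solution: K_1X_1 + K_2X_2.

x(t) = -2K_1e^(t)sin(3t) + K_1e^(t)cos(3t) + K_2e^(t)sin(3t) + 2K_2e^(t)cos(3t), y(t) = -K_1e^(t)sin(3t) + K_1e^(t)cos(3t) + K_2e^(t)sin(3t) + K_2e^(t)cos(3t)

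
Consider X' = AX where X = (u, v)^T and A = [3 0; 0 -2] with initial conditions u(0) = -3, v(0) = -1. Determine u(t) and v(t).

u(t) = -3e^(3t), v(t) = -e^(-2t)

Coefficient matrix A = [[3, 0], [0, -2]].
Characteristic polynomial det(A - λI) = λ^2 - λ - 6 = 0.
Eigenvalues λ = -2, 3.
For λ=-2: (A-λI) row 1 is [5, 0], so an eigenvector is (0, 1).
For λ=3: (A-λI) row 2 is [0, -5], so an eigenvector is (-1, 0).
General solution: C_1e^(-2t)(0,1) + C_2e^(3t)(-1,0).
Applying u(0)=-3, v(0)=-1 gives C_1=-1, C_2=3.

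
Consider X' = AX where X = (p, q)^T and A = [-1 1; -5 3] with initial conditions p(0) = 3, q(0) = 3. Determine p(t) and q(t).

p(t) = -3e^(t)sin(t) + 3e^(t)cos(t), q(t) = -9e^(t)sin(t) + 3e^(t)cos(t)

Coefficient matrix A = [[-1, 1], [-5, 3]].
Characteristic polynomial det(A - λI) = λ^2 - 2λ + 2 = 0.
Eigenvalues λ = 1 ± i (complex conjugate pair).
For λ=1+i: an eigenvector is (-1,-2) - i(0,1) = (-1, -2 - i).
A real fundamental pair from Re and Im of e^((1+i)t)v: X_1 = e^(t)(cos(t)·(-1,-2) + sin(t)·(0,1)), X_2 = e^(t)(sin(t)·(-1,-2) - cos(t)·(0,1)).
General solution: K_1X_1 + K_2X_2.
Applying p(0)=3, q(0)=3 gives K_1=-3, K_2=3.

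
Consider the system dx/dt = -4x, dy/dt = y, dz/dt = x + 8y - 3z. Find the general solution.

x(t) = C_3e^(-4t), y(t) = C_2e^(t), z(t) = C_1e^(-3t) + 2C_2e^(t) - C_3e^(-4t)

Coefficient matrix A = [[-4, 0, 0], [0, 1, 0], [1, 8, -3]].
det(A - λI) = 0 gives eigenvalues λ = -3, 1, -4.
For λ=-3: eigenvector (0,0,1).
For λ=1: eigenvector (0,1,2).
For λ=-4: eigenvector (1,0,-1).
General solution: C_1e^(-3t)(0,0,1) + C_2e^(t)(0,1,2) + C_3e^(-4t)(1,0,-1).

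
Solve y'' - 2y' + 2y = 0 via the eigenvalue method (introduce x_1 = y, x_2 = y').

y(t) = c_1e^(t)cos(t) + c_2e^(t)sin(t)

Let x_1 = y, x_2 = y'. Then x_1' = x_2 and x_2' = -2x_1 + 2x_2.
A = [[0,1],[-2,2]]; det(A-λI) = λ^2 - 2λ + 2.
Eigenvalues λ = 1 ± i.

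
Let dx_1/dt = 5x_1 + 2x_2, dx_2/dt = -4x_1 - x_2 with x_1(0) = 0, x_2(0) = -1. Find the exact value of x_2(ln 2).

A = [[5,2],[-4,-1]]; eigenvalues λ = 3, 1.
Eigenvectors: (1,-1) for λ=3, (1,-2) for λ=1.
From the initial condition, c_1 = -1, c_2 = 1.
x_2(ln 2) = (-1)(2^3)(-1) + (1)(2^1)(-2) = 4.

4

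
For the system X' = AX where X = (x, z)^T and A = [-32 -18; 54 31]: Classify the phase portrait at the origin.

A = [[-32,-18],[54,31]]; det(A-λI) = λ^2 + λ - 20.
λ = -5, 4: opposite signs.

saddle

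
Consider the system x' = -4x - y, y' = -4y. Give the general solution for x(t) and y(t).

Coefficient matrix A = [[-4, -1], [0, -4]].
Characteristic polynomial det(A - λI) = λ^2 + 8λ + 16 = 0.
Single eigenvalue λ = -4 with algebraic multiplicity 2.
Eigenvector v = (-1,0); generalized eigenvector w with (A-λI)w=v is (2,1).
General solution: e^(-4t)[C_1·v + C_2·(t·v + w)].

x(t) = -C_1e^(-4t) - C_2te^(-4t) + 2C_2e^(-4t), y(t) = C_2e^(-4t)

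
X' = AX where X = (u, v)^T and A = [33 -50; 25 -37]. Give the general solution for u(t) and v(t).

u(t) = K_1e^(-2t)sin(5t) + 3K_1e^(-2t)cos(5t) + 3K_2e^(-2t)sin(5t) - K_2e^(-2t)cos(5t), v(t) = K_1e^(-2t)sin(5t) + 2K_1e^(-2t)cos(5t) + 2K_2e^(-2t)sin(5t) - K_2e^(-2t)cos(5t)

Coefficient matrix A = [[33, -50], [25, -37]].
Characteristic polynomial det(A - λI) = λ^2 + 4λ + 29 = 0.
Eigenvalues λ = -2 ± 5i (complex conjugate pair).
For λ=-2+5i: an eigenvector is (3,2) - i(1,1) = (3 - i, 2 - i).
A real fundamental pair from Re and Im of e^((-2+5i)t)v: X_1 = e^(-2t)(cos(5t)·(3,2) + sin(5t)·(1,1)), X_2 = e^(-2t)(sin(5t)·(3,2) - cos(5t)·(1,1)).
General solution: K_1X_1 + K_2X_2.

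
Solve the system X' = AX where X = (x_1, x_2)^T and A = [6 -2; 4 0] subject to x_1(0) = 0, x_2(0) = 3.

x_1(t) = -3e^(4t) + 3e^(2t), x_2(t) = -3e^(4t) + 6e^(2t)

Coefficient matrix A = [[6, -2], [4, 0]].
Characteristic polynomial det(A - λI) = λ^2 - 6λ + 8 = 0.
Eigenvalues λ = 4, 2.
For λ=4: (A-λI) row 1 is [2, -2], so an eigenvector is (1, 1).
For λ=2: (A-λI) row 1 is [4, -2], so an eigenvector is (1, 2).
General solution: K_1e^(4t)(1,1) + K_2e^(2t)(1,2).
Applying x_1(0)=0, x_2(0)=3 gives K_1=-3, K_2=3.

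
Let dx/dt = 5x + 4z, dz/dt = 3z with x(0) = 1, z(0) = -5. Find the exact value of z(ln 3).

A = [[5,4],[0,3]]; eigenvalues λ = 5, 3.
Eigenvectors: (1,0) for λ=5, (-2,1) for λ=3.
From the initial condition, c_1 = -9, c_2 = -5.
z(ln 3) = (-9)(3^5)(0) + (-5)(3^3)(1) = -135.

-135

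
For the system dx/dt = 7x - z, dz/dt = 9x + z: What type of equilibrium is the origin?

A = [[7,-1],[9,1]]; det(A-λI) = λ^2 - 8λ + 16.
repeated λ = 4 with a single eigenvector.

unstable improper node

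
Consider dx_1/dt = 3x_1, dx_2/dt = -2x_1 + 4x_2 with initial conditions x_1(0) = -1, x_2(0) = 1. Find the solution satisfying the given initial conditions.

x_1(t) = -e^(3t), x_2(t) = 3e^(4t) - 2e^(3t)

Coefficient matrix A = [[3, 0], [-2, 4]].
Characteristic polynomial det(A - λI) = λ^2 - 7λ + 12 = 0.
Eigenvalues λ = 3, 4.
For λ=3: (A-λI) row 2 is [-2, 1], so an eigenvector is (-1, -2).
For λ=4: (A-λI) row 1 is [-1, 0], so an eigenvector is (0, 1).
General solution: C_1e^(3t)(-1,-2) + C_2e^(4t)(0,1).
Applying x_1(0)=-1, x_2(0)=1 gives C_1=1, C_2=3.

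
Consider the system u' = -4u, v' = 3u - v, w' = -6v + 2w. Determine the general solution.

Coefficient matrix A = [[-4, 0, 0], [3, -1, 0], [0, -6, 2]].
det(A - λI) = 0 gives eigenvalues λ = -4, -1, 2.
For λ=-4: eigenvector (1,-1,-1).
For λ=-1: eigenvector (0,1,2).
For λ=2: eigenvector (0,0,1).
General solution: C_1e^(-4t)(1,-1,-1) + C_2e^(-t)(0,1,2) + C_3e^(2t)(0,0,1).

u(t) = C_1e^(-4t), v(t) = -C_1e^(-4t) + C_2e^(-t), w(t) = -C_1e^(-4t) + 2C_2e^(-t) + C_3e^(2t)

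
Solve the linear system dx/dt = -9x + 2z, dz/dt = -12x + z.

Coefficient matrix A = [[-9, 2], [-12, 1]].
Characteristic polynomial det(A - λI) = λ^2 + 8λ + 15 = 0.
Eigenvalues λ = -3, -5.
For λ=-3: (A-λI) row 1 is [-6, 2], so an eigenvector is (-1, -3).
For λ=-5: (A-λI) row 1 is [-4, 2], so an eigenvector is (1, 2).
General solution: C_1e^(-3t)(-1,-3) + C_2e^(-5t)(1,2).

x(t) = -C_1e^(-3t) + C_2e^(-5t), z(t) = -3C_1e^(-3t) + 2C_2e^(-5t)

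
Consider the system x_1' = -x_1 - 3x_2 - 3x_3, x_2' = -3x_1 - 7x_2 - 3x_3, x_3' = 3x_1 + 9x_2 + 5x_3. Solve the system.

Coefficient matrix A = [[-1, -3, -3], [-3, -7, -3], [3, 9, 5]].
det(A - λI) = 0 gives eigenvalues λ = -4, 2, -1.
For λ=-4: eigenvector (0,1,-1).
For λ=2: eigenvector (1,0,-1).
For λ=-1: eigenvector (1,-1,1).
General solution: K_1e^(-4t)(0,1,-1) + K_2e^(2t)(1,0,-1) + K_3e^(-t)(1,-1,1).

x_1(t) = K_2e^(2t) + K_3e^(-t), x_2(t) = K_1e^(-4t) - K_3e^(-t), x_3(t) = -K_1e^(-4t) - K_2e^(2t) + K_3e^(-t)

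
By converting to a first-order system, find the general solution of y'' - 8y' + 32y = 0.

Let x_1 = y, x_2 = y'. Then x_1' = x_2 and x_2' = -32x_1 + 8x_2.
A = [[0,1],[-32,8]]; det(A-λI) = λ^2 - 8λ + 32.
Eigenvalues λ = 4 ± 4i.

y(t) = K_1e^(4t)cos(4t) + K_2e^(4t)sin(4t)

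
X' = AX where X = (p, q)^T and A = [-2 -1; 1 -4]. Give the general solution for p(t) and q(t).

Coefficient matrix A = [[-2, -1], [1, -4]].
Characteristic polynomial det(A - λI) = λ^2 + 6λ + 9 = 0.
Single eigenvalue λ = -3 with algebraic multiplicity 2.
Eigenvector v = (1,1); generalized eigenvector w with (A-λI)w=v is (-1,-2).
General solution: e^(-3t)[K_1·v + K_2·(t·v + w)].

p(t) = K_1e^(-3t) + K_2te^(-3t) - K_2e^(-3t), q(t) = K_1e^(-3t) + K_2te^(-3t) - 2K_2e^(-3t)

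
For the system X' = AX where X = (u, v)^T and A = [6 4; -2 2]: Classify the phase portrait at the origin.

unstable spiral

A = [[6,4],[-2,2]]; det(A-λI) = λ^2 - 8λ + 20.
λ = 4 ± 2i: positive real part.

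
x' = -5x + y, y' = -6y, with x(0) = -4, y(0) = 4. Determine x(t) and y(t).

Coefficient matrix A = [[-5, 1], [0, -6]].
Characteristic polynomial det(A - λI) = λ^2 + 11λ + 30 = 0.
Eigenvalues λ = -6, -5.
For λ=-6: (A-λI) row 1 is [1, 1], so an eigenvector is (1, -1).
For λ=-5: (A-λI) row 1 is [0, 1], so an eigenvector is (1, 0).
General solution: c_1e^(-6t)(1,-1) + c_2e^(-5t)(1,0).
Applying x(0)=-4, y(0)=4 gives c_1=-4, c_2=0.

x(t) = -4e^(-6t), y(t) = 4e^(-6t)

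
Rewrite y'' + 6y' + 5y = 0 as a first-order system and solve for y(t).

Let x_1 = y, x_2 = y'. Then x_1' = x_2 and x_2' = -5x_1 - 6x_2.
A = [[0,1],[-5,-6]]; det(A-λI) = λ^2 + 6λ + 5.
Eigenvalues λ = -1, -5 with eigenvectors (1,-1), (1,-5).

y(t) = K_1e^(-t) + K_2e^(-5t)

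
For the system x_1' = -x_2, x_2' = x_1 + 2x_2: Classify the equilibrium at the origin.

A = [[0,-1],[1,2]]; det(A-λI) = λ^2 - 2λ + 1.
repeated λ = 1 with a single eigenvector.

unstable improper node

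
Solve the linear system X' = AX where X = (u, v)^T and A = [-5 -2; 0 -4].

Coefficient matrix A = [[-5, -2], [0, -4]].
Characteristic polynomial det(A - λI) = λ^2 + 9λ + 20 = 0.
Eigenvalues λ = -4, -5.
For λ=-4: (A-λI) row 1 is [-1, -2], so an eigenvector is (2, -1).
For λ=-5: (A-λI) row 1 is [0, -2], so an eigenvector is (-1, 0).
General solution: K_1e^(-4t)(2,-1) + K_2e^(-5t)(-1,0).

u(t) = 2K_1e^(-4t) - K_2e^(-5t), v(t) = -K_1e^(-4t)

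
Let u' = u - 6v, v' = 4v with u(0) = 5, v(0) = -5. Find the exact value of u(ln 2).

150

A = [[1,-6],[0,4]]; eigenvalues λ = 4, 1.
Eigenvectors: (-2,1) for λ=4, (-1,0) for λ=1.
From the initial condition, c_1 = -5, c_2 = 5.
u(ln 2) = (-5)(2^4)(-2) + (5)(2^1)(-1) = 150.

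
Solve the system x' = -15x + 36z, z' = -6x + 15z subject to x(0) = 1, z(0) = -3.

Coefficient matrix A = [[-15, 36], [-6, 15]].
Characteristic polynomial det(A - λI) = λ^2 - 9 = 0.
Eigenvalues λ = -3, 3.
For λ=-3: (A-λI) row 1 is [-12, 36], so an eigenvector is (-3, -1).
For λ=3: (A-λI) row 1 is [-18, 36], so an eigenvector is (2, 1).
General solution: K_1e^(-3t)(-3,-1) + K_2e^(3t)(2,1).
Applying x(0)=1, z(0)=-3 gives K_1=-7, K_2=-10.

x(t) = -20e^(3t) + 21e^(-3t), z(t) = -10e^(3t) + 7e^(-3t)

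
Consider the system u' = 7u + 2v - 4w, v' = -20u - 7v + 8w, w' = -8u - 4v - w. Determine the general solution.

Coefficient matrix A = [[7, 2, -4], [-20, -7, 8], [-8, -4, -1]].
det(A - λI) = 0 gives eigenvalues λ = -3, 3, -1.
For λ=-3: eigenvector (1,-1,2).
For λ=3: eigenvector (1,-2,0).
For λ=-1: eigenvector (1,-2,1).
General solution: c_1e^(-3t)(1,-1,2) + c_2e^(3t)(1,-2,0) + c_3e^(-t)(1,-2,1).

u(t) = c_1e^(-3t) + c_2e^(3t) + c_3e^(-t), v(t) = -c_1e^(-3t) - 2c_2e^(3t) - 2c_3e^(-t), w(t) = 2c_1e^(-3t) + c_3e^(-t)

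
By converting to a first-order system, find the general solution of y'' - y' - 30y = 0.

Let x_1 = y, x_2 = y'. Then x_1' = x_2 and x_2' = 30x_1 + x_2.
A = [[0,1],[30,1]]; det(A-λI) = λ^2 - λ - 30.
Eigenvalues λ = 6, -5 with eigenvectors (1,6), (1,-5).

y(t) = K_1e^(6t) + K_2e^(-5t)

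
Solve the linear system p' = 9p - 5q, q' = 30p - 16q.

p(t) = K_1e^(-6t) + K_2e^(-t), q(t) = 3K_1e^(-6t) + 2K_2e^(-t)

Coefficient matrix A = [[9, -5], [30, -16]].
Characteristic polynomial det(A - λI) = λ^2 + 7λ + 6 = 0.
Eigenvalues λ = -6, -1.
For λ=-6: (A-λI) row 1 is [15, -5], so an eigenvector is (1, 3).
For λ=-1: (A-λI) row 1 is [10, -5], so an eigenvector is (1, 2).
General solution: K_1e^(-6t)(1,3) + K_2e^(-t)(1,2).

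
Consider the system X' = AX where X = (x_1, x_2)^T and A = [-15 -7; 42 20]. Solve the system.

Coefficient matrix A = [[-15, -7], [42, 20]].
Characteristic polynomial det(A - λI) = λ^2 - 5λ - 6 = 0.
Eigenvalues λ = 6, -1.
For λ=6: (A-λI) row 1 is [-21, -7], so an eigenvector is (-1, 3).
For λ=-1: (A-λI) row 1 is [-14, -7], so an eigenvector is (1, -2).
General solution: C_1e^(6t)(-1,3) + C_2e^(-t)(1,-2).

x_1(t) = -C_1e^(6t) + C_2e^(-t), x_2(t) = 3C_1e^(6t) - 2C_2e^(-t)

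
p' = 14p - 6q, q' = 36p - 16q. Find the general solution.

Coefficient matrix A = [[14, -6], [36, -16]].
Characteristic polynomial det(A - λI) = λ^2 + 2λ - 8 = 0.
Eigenvalues λ = 2, -4.
For λ=2: (A-λI) row 1 is [12, -6], so an eigenvector is (1, 2).
For λ=-4: (A-λI) row 1 is [18, -6], so an eigenvector is (1, 3).
General solution: C_1e^(2t)(1,2) + C_2e^(-4t)(1,3).

p(t) = C_1e^(2t) + C_2e^(-4t), q(t) = 2C_1e^(2t) + 3C_2e^(-4t)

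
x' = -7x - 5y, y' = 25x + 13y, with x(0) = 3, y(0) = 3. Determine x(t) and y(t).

Coefficient matrix A = [[-7, -5], [25, 13]].
Characteristic polynomial det(A - λI) = λ^2 - 6λ + 34 = 0.
Eigenvalues λ = 3 ± 5i (complex conjugate pair).
For λ=3+5i: an eigenvector is (-1,2) - i(0,-1) = (-1, 2 + i).
A real fundamental pair from Re and Im of e^((3+5i)t)v: X_1 = e^(3t)(cos(5t)·(-1,2) + sin(5t)·(0,-1)), X_2 = e^(3t)(sin(5t)·(-1,2) - cos(5t)·(0,-1)).
General solution: C_1X_1 + C_2X_2.
Applying x(0)=3, y(0)=3 gives C_1=-3, C_2=9.

x(t) = -9e^(3t)sin(5t) + 3e^(3t)cos(5t), y(t) = 21e^(3t)sin(5t) + 3e^(3t)cos(5t)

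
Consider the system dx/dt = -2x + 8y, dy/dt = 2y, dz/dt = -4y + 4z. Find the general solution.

x(t) = 2c_1e^(2t) + c_2e^(-2t), y(t) = c_1e^(2t), z(t) = 2c_1e^(2t) + c_3e^(4t)

Coefficient matrix A = [[-2, 8, 0], [0, 2, 0], [0, -4, 4]].
det(A - λI) = 0 gives eigenvalues λ = 2, -2, 4.
For λ=2: eigenvector (2,1,2).
For λ=-2: eigenvector (1,0,0).
For λ=4: eigenvector (0,0,1).
General solution: c_1e^(2t)(2,1,2) + c_2e^(-2t)(1,0,0) + c_3e^(4t)(0,0,1).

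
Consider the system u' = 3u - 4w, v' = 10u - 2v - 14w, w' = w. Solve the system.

Coefficient matrix A = [[3, 0, -4], [10, -2, -14], [0, 0, 1]].
det(A - λI) = 0 gives eigenvalues λ = 3, -2, 1.
For λ=3: eigenvector (1,2,0).
For λ=-2: eigenvector (0,1,0).
For λ=1: eigenvector (2,2,1).
General solution: K_1e^(3t)(1,2,0) + K_2e^(-2t)(0,1,0) + K_3e^(t)(2,2,1).

u(t) = K_1e^(3t) + 2K_3e^(t), v(t) = 2K_1e^(3t) + K_2e^(-2t) + 2K_3e^(t), w(t) = K_3e^(t)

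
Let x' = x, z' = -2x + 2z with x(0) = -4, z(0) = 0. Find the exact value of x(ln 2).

A = [[1,0],[-2,2]]; eigenvalues λ = 1, 2.
Eigenvectors: (-1,-2) for λ=1, (0,-1) for λ=2.
From the initial condition, c_1 = 4, c_2 = -8.
x(ln 2) = (4)(2^1)(-1) + (-8)(2^2)(0) = -8.

-8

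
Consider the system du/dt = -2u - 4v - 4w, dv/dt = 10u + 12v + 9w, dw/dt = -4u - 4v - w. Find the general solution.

u(t) = c_1e^(2t) - 2c_2e^(4t), v(t) = -c_1e^(2t) + 7c_2e^(4t) - c_3e^(3t), w(t) = -4c_2e^(4t) + c_3e^(3t)

Coefficient matrix A = [[-2, -4, -4], [10, 12, 9], [-4, -4, -1]].
det(A - λI) = 0 gives eigenvalues λ = 2, 4, 3.
For λ=2: eigenvector (1,-1,0).
For λ=4: eigenvector (-2,7,-4).
For λ=3: eigenvector (0,-1,1).
General solution: c_1e^(2t)(1,-1,0) + c_2e^(4t)(-2,7,-4) + c_3e^(3t)(0,-1,1).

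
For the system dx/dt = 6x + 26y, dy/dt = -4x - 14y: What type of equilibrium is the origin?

A = [[6,26],[-4,-14]]; det(A-λI) = λ^2 + 8λ + 20.
λ = -4 ± 2i: negative real part.

stable spiral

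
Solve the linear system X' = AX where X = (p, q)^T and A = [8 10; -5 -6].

p(t) = -3c_1e^(t)sin(t) + c_1e^(t)cos(t) + c_2e^(t)sin(t) + 3c_2e^(t)cos(t), q(t) = 2c_1e^(t)sin(t) - c_1e^(t)cos(t) - c_2e^(t)sin(t) - 2c_2e^(t)cos(t)

Coefficient matrix A = [[8, 10], [-5, -6]].
Characteristic polynomial det(A - λI) = λ^2 - 2λ + 2 = 0.
Eigenvalues λ = 1 ± i (complex conjugate pair).
For λ=1+i: an eigenvector is (1,-1) - i(-3,2) = (1 + 3i, -1 - 2i).
A real fundamental pair from Re and Im of e^((1+i)t)v: X_1 = e^(t)(cos(t)·(1,-1) + sin(t)·(-3,2)), X_2 = e^(t)(sin(t)·(1,-1) - cos(t)·(-3,2)).
General solution: c_1X_1 + c_2X_2.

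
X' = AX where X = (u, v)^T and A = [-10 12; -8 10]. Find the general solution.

Coefficient matrix A = [[-10, 12], [-8, 10]].
Characteristic polynomial det(A - λI) = λ^2 - 4 = 0.
Eigenvalues λ = -2, 2.
For λ=-2: (A-λI) row 1 is [-8, 12], so an eigenvector is (3, 2).
For λ=2: (A-λI) row 1 is [-12, 12], so an eigenvector is (-1, -1).
General solution: c_1e^(-2t)(3,2) + c_2e^(2t)(-1,-1).

u(t) = 3c_1e^(-2t) - c_2e^(2t), v(t) = 2c_1e^(-2t) - c_2e^(2t)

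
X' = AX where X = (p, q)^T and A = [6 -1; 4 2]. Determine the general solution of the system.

Coefficient matrix A = [[6, -1], [4, 2]].
Characteristic polynomial det(A - λI) = λ^2 - 8λ + 16 = 0.
Single eigenvalue λ = 4 with algebraic multiplicity 2.
Eigenvector v = (1,2); generalized eigenvector w with (A-λI)w=v is (1,1).
General solution: e^(4t)[C_1·v + C_2·(t·v + w)].

p(t) = C_1e^(4t) + C_2te^(4t) + C_2e^(4t), q(t) = 2C_1e^(4t) + 2C_2te^(4t) + C_2e^(4t)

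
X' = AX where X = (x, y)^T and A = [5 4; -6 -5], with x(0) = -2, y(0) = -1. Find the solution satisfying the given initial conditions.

Coefficient matrix A = [[5, 4], [-6, -5]].
Characteristic polynomial det(A - λI) = λ^2 - 1 = 0.
Eigenvalues λ = 1, -1.
For λ=1: (A-λI) row 1 is [4, 4], so an eigenvector is (1, -1).
For λ=-1: (A-λI) row 1 is [6, 4], so an eigenvector is (-2, 3).
General solution: c_1e^(t)(1,-1) + c_2e^(-t)(-2,3).
Applying x(0)=-2, y(0)=-1 gives c_1=-8, c_2=-3.

x(t) = -8e^(t) + 6e^(-t), y(t) = 8e^(t) - 9e^(-t)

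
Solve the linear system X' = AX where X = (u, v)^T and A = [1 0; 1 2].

u(t) = -c_1e^(t), v(t) = c_1e^(t) + c_2e^(2t)

Coefficient matrix A = [[1, 0], [1, 2]].
Characteristic polynomial det(A - λI) = λ^2 - 3λ + 2 = 0.
Eigenvalues λ = 1, 2.
For λ=1: (A-λI) row 2 is [1, 1], so an eigenvector is (-1, 1).
For λ=2: (A-λI) row 1 is [-1, 0], so an eigenvector is (0, 1).
General solution: c_1e^(t)(-1,1) + c_2e^(2t)(0,1).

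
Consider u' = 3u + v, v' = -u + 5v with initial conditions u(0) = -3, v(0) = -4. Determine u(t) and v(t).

Coefficient matrix A = [[3, 1], [-1, 5]].
Characteristic polynomial det(A - λI) = λ^2 - 8λ + 16 = 0.
Single eigenvalue λ = 4 with algebraic multiplicity 2.
Eigenvector v = (1,1); generalized eigenvector w with (A-λI)w=v is (1,2).
General solution: e^(4t)[c_1·v + c_2·(t·v + w)].
Applying u(0)=-3, v(0)=-4 gives c_1=-2, c_2=-1.

u(t) = -te^(4t) - 3e^(4t), v(t) = -te^(4t) - 4e^(4t)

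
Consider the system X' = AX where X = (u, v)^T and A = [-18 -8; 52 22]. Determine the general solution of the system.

u(t) = C_1e^(2t)sin(4t) - C_1e^(2t)cos(4t) - C_2e^(2t)sin(4t) - C_2e^(2t)cos(4t), v(t) = -3C_1e^(2t)sin(4t) + 2C_1e^(2t)cos(4t) + 2C_2e^(2t)sin(4t) + 3C_2e^(2t)cos(4t)

Coefficient matrix A = [[-18, -8], [52, 22]].
Characteristic polynomial det(A - λI) = λ^2 - 4λ + 20 = 0.
Eigenvalues λ = 2 ± 4i (complex conjugate pair).
For λ=2+4i: an eigenvector is (-1,2) - i(1,-3) = (-1 - i, 2 + 3i).
A real fundamental pair from Re and Im of e^((2+4i)t)v: X_1 = e^(2t)(cos(4t)·(-1,2) + sin(4t)·(1,-3)), X_2 = e^(2t)(sin(4t)·(-1,2) - cos(4t)·(1,-3)).
General solution: C_1X_1 + C_2X_2.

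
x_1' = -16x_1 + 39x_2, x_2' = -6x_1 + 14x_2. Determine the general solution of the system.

x_1(t) = -2C_1e^(-t)sin(3t) + 3C_1e^(-t)cos(3t) + 3C_2e^(-t)sin(3t) + 2C_2e^(-t)cos(3t), x_2(t) = -C_1e^(-t)sin(3t) + C_1e^(-t)cos(3t) + C_2e^(-t)sin(3t) + C_2e^(-t)cos(3t)

Coefficient matrix A = [[-16, 39], [-6, 14]].
Characteristic polynomial det(A - λI) = λ^2 + 2λ + 10 = 0.
Eigenvalues λ = -1 ± 3i (complex conjugate pair).
For λ=-1+3i: an eigenvector is (3,1) - i(-2,-1) = (3 + 2i, 1 + i).
A real fundamental pair from Re and Im of e^((-1+3i)t)v: X_1 = e^(-t)(cos(3t)·(3,1) + sin(3t)·(-2,-1)), X_2 = e^(-t)(sin(3t)·(3,1) - cos(3t)·(-2,-1)).
General solution: C_1X_1 + C_2X_2.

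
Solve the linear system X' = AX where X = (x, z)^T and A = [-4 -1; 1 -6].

Coefficient matrix A = [[-4, -1], [1, -6]].
Characteristic polynomial det(A - λI) = λ^2 + 10λ + 25 = 0.
Single eigenvalue λ = -5 with algebraic multiplicity 2.
Eigenvector v = (1,1); generalized eigenvector w with (A-λI)w=v is (2,1).
General solution: e^(-5t)[K_1·v + K_2·(t·v + w)].

x(t) = K_1e^(-5t) + K_2te^(-5t) + 2K_2e^(-5t), z(t) = K_1e^(-5t) + K_2te^(-5t) + K_2e^(-5t)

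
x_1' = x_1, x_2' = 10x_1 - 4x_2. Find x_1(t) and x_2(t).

x_1(t) = C_2e^(t), x_2(t) = C_1e^(-4t) + 2C_2e^(t)

Coefficient matrix A = [[1, 0], [10, -4]].
Characteristic polynomial det(A - λI) = λ^2 + 3λ - 4 = 0.
Eigenvalues λ = -4, 1.
For λ=-4: (A-λI) row 1 is [5, 0], so an eigenvector is (0, 1).
For λ=1: (A-λI) row 2 is [10, -5], so an eigenvector is (1, 2).
General solution: C_1e^(-4t)(0,1) + C_2e^(t)(1,2).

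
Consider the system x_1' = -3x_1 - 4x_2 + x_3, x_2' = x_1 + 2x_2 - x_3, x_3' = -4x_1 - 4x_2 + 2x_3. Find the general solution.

x_1(t) = K_1e^(-2t) + K_2e^(2t) - K_3e^(t), x_2(t) = -K_2e^(2t) + K_3e^(t), x_3(t) = K_1e^(-2t) + K_2e^(2t)

Coefficient matrix A = [[-3, -4, 1], [1, 2, -1], [-4, -4, 2]].
det(A - λI) = 0 gives eigenvalues λ = -2, 2, 1.
For λ=-2: eigenvector (1,0,1).
For λ=2: eigenvector (1,-1,1).
For λ=1: eigenvector (-1,1,0).
General solution: K_1e^(-2t)(1,0,1) + K_2e^(2t)(1,-1,1) + K_3e^(t)(-1,1,0).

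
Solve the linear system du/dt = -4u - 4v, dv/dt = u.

u(t) = 2c_1e^(-2t) + 2c_2te^(-2t) + 3c_2e^(-2t), v(t) = -c_1e^(-2t) - c_2te^(-2t) - 2c_2e^(-2t)

Coefficient matrix A = [[-4, -4], [1, 0]].
Characteristic polynomial det(A - λI) = λ^2 + 4λ + 4 = 0.
Single eigenvalue λ = -2 with algebraic multiplicity 2.
Eigenvector v = (2,-1); generalized eigenvector w with (A-λI)w=v is (3,-2).
General solution: e^(-2t)[c_1·v + c_2·(t·v + w)].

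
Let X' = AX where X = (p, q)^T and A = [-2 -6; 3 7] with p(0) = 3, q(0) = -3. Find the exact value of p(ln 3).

A = [[-2,-6],[3,7]]; eigenvalues λ = 4, 1.
Eigenvectors: (-1,1) for λ=4, (2,-1) for λ=1.
From the initial condition, c_1 = -3, c_2 = 0.
p(ln 3) = (-3)(3^4)(-1) + (0)(3^1)(2) = 243.

243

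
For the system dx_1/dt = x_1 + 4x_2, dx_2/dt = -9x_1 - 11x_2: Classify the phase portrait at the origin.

A = [[1,4],[-9,-11]]; det(A-λI) = λ^2 + 10λ + 25.
repeated λ = -5 with a single eigenvector.

stable improper node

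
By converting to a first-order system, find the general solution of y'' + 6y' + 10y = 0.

y(t) = c_1e^(-3t)cos(t) + c_2e^(-3t)sin(t)

Let x_1 = y, x_2 = y'. Then x_1' = x_2 and x_2' = -10x_1 - 6x_2.
A = [[0,1],[-10,-6]]; det(A-λI) = λ^2 + 6λ + 10.
Eigenvalues λ = -3 ± i.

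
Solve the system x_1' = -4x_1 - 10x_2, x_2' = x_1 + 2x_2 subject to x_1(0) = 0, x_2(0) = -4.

Coefficient matrix A = [[-4, -10], [1, 2]].
Characteristic polynomial det(A - λI) = λ^2 + 2λ + 2 = 0.
Eigenvalues λ = -1 ± i (complex conjugate pair).
For λ=-1+i: an eigenvector is (3,-1) - i(1,0) = (3 - i, -1).
A real fundamental pair from Re and Im of e^((-1+i)t)v: X_1 = e^(-t)(cos(t)·(3,-1) + sin(t)·(1,0)), X_2 = e^(-t)(sin(t)·(3,-1) - cos(t)·(1,0)).
General solution: c_1X_1 + c_2X_2.
Applying x_1(0)=0, x_2(0)=-4 gives c_1=4, c_2=12.

x_1(t) = 40e^(-t)sin(t), x_2(t) = -12e^(-t)sin(t) - 4e^(-t)cos(t)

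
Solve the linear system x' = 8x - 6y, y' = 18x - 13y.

x(t) = C_1e^(-4t) - 2C_2e^(-t), y(t) = 2C_1e^(-4t) - 3C_2e^(-t)

Coefficient matrix A = [[8, -6], [18, -13]].
Characteristic polynomial det(A - λI) = λ^2 + 5λ + 4 = 0.
Eigenvalues λ = -4, -1.
For λ=-4: (A-λI) row 1 is [12, -6], so an eigenvector is (1, 2).
For λ=-1: (A-λI) row 1 is [9, -6], so an eigenvector is (-2, -3).
General solution: C_1e^(-4t)(1,2) + C_2e^(-t)(-2,-3).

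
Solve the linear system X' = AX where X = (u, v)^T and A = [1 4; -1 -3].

Coefficient matrix A = [[1, 4], [-1, -3]].
Characteristic polynomial det(A - λI) = λ^2 + 2λ + 1 = 0.
Single eigenvalue λ = -1 with algebraic multiplicity 2.
Eigenvector v = (-2,1); generalized eigenvector w with (A-λI)w=v is (1,-1).
General solution: e^(-t)[K_1·v + K_2·(t·v + w)].

u(t) = -2K_1e^(-t) - 2K_2te^(-t) + K_2e^(-t), v(t) = K_1e^(-t) + K_2te^(-t) - K_2e^(-t)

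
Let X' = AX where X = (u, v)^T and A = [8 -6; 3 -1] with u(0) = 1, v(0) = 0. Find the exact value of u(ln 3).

A = [[8,-6],[3,-1]]; eigenvalues λ = 5, 2.
Eigenvectors: (-2,-1) for λ=5, (1,1) for λ=2.
From the initial condition, c_1 = -1, c_2 = -1.
u(ln 3) = (-1)(3^5)(-2) + (-1)(3^2)(1) = 477.

477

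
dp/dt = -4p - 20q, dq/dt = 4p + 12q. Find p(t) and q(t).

Coefficient matrix A = [[-4, -20], [4, 12]].
Characteristic polynomial det(A - λI) = λ^2 - 8λ + 32 = 0.
Eigenvalues λ = 4 ± 4i (complex conjugate pair).
For λ=4+4i: an eigenvector is (-1,0) - i(2,-1) = (-1 - 2i, 0 + i).
A real fundamental pair from Re and Im of e^((4+4i)t)v: X_1 = e^(4t)(cos(4t)·(-1,0) + sin(4t)·(2,-1)), X_2 = e^(4t)(sin(4t)·(-1,0) - cos(4t)·(2,-1)).
General solution: c_1X_1 + c_2X_2.

p(t) = 2c_1e^(4t)sin(4t) - c_1e^(4t)cos(4t) - c_2e^(4t)sin(4t) - 2c_2e^(4t)cos(4t), q(t) = -c_1e^(4t)sin(4t) + c_2e^(4t)cos(4t)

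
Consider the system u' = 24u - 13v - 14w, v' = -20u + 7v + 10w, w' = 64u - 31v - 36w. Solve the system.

u(t) = c_1e^(-3t) + c_2e^(-4t) - 2c_3e^(2t), v(t) = c_1e^(-3t) + 2c_3e^(2t), w(t) = c_1e^(-3t) + 2c_2e^(-4t) - 5c_3e^(2t)

Coefficient matrix A = [[24, -13, -14], [-20, 7, 10], [64, -31, -36]].
det(A - λI) = 0 gives eigenvalues λ = -3, -4, 2.
For λ=-3: eigenvector (1,1,1).
For λ=-4: eigenvector (1,0,2).
For λ=2: eigenvector (-2,2,-5).
General solution: c_1e^(-3t)(1,1,1) + c_2e^(-4t)(1,0,2) + c_3e^(2t)(-2,2,-5).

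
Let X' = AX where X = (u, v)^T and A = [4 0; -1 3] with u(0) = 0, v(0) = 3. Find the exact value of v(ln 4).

192

A = [[4,0],[-1,3]]; eigenvalues λ = 3, 4.
Eigenvectors: (0,1) for λ=3, (1,-1) for λ=4.
From the initial condition, c_1 = 3, c_2 = 0.
v(ln 4) = (3)(4^3)(1) + (0)(4^4)(-1) = 192.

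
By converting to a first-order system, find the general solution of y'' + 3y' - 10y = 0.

Let x_1 = y, x_2 = y'. Then x_1' = x_2 and x_2' = 10x_1 - 3x_2.
A = [[0,1],[10,-3]]; det(A-λI) = λ^2 + 3λ - 10.
Eigenvalues λ = 2, -5 with eigenvectors (1,2), (1,-5).

y(t) = C_1e^(2t) + C_2e^(-5t)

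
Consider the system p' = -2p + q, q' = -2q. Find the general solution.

p(t) = -c_1e^(-2t) - c_2te^(-2t) - 2c_2e^(-2t), q(t) = -c_2e^(-2t)

Coefficient matrix A = [[-2, 1], [0, -2]].
Characteristic polynomial det(A - λI) = λ^2 + 4λ + 4 = 0.
Single eigenvalue λ = -2 with algebraic multiplicity 2.
Eigenvector v = (-1,0); generalized eigenvector w with (A-λI)w=v is (-2,-1).
General solution: e^(-2t)[c_1·v + c_2·(t·v + w)].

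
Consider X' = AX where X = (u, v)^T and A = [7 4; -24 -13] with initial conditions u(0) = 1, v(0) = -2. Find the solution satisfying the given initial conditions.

u(t) = e^(-t), v(t) = -2e^(-t)

Coefficient matrix A = [[7, 4], [-24, -13]].
Characteristic polynomial det(A - λI) = λ^2 + 6λ + 5 = 0.
Eigenvalues λ = -5, -1.
For λ=-5: (A-λI) row 1 is [12, 4], so an eigenvector is (1, -3).
For λ=-1: (A-λI) row 1 is [8, 4], so an eigenvector is (-1, 2).
General solution: K_1e^(-5t)(1,-3) + K_2e^(-t)(-1,2).
Applying u(0)=1, v(0)=-2 gives K_1=0, K_2=-1.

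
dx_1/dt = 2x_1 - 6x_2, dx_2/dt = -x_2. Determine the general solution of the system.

Coefficient matrix A = [[2, -6], [0, -1]].
Characteristic polynomial det(A - λI) = λ^2 - λ - 2 = 0.
Eigenvalues λ = -1, 2.
For λ=-1: (A-λI) row 1 is [3, -6], so an eigenvector is (2, 1).
For λ=2: (A-λI) row 1 is [0, -6], so an eigenvector is (-1, 0).
General solution: C_1e^(-t)(2,1) + C_2e^(2t)(-1,0).

x_1(t) = 2C_1e^(-t) - C_2e^(2t), x_2(t) = C_1e^(-t)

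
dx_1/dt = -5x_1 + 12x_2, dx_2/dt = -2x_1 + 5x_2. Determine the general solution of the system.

Coefficient matrix A = [[-5, 12], [-2, 5]].
Characteristic polynomial det(A - λI) = λ^2 - 1 = 0.
Eigenvalues λ = 1, -1.
For λ=1: (A-λI) row 1 is [-6, 12], so an eigenvector is (-2, -1).
For λ=-1: (A-λI) row 1 is [-4, 12], so an eigenvector is (-3, -1).
General solution: C_1e^(t)(-2,-1) + C_2e^(-t)(-3,-1).

x_1(t) = -2C_1e^(t) - 3C_2e^(-t), x_2(t) = -C_1e^(t) - C_2e^(-t)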